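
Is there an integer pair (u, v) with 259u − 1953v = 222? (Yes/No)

gcd(259, 1953): 1953 = 7·259 + 140; 259 = 1·140 + 119; 140 = 1·119 + 21; 119 = 5·21 + 14; 21 = 1·14 + 7; 14 = 2·7 + 0 → 7
7 does not divide 222, so a solution does not exist.

No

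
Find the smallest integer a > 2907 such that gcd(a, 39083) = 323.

gcd(a, 39083) = 323 forces 323 | a; write a = 323s. Then gcd(323s, 323·121) = 323·gcd(s, 121), so need gcd(s, 121) = 1.
323s > 2907 gives s ≥ 10. The least s ≥ 10 coprime to 121 is 10, so a = 323·10 = 3230.

3230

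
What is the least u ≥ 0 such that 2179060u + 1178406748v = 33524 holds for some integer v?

gcd(2179060, 1178406748) = 1156 (Euclid: 1178406748 = 540·2179060 + 1714348; 2179060 = 1·1714348 + 464712; 1714348 = 3·464712 + 320212; 464712 = 1·320212 + 144500; 320212 = 2·144500 + 31212; 144500 = 4·31212 + 19652; 31212 = 1·19652 + 11560; 19652 = 1·11560 + 8092; 11560 = 1·8092 + 3468; 8092 = 2·3468 + 1156; 3468 = 3·1156 + 0), and 1156 | 33524.
Extended Euclid: 2179060·(301759) + 1178406748·(-558) = 1156. Scale by 29: u₀ = 8751011.
General solution u = u₀ + 1019383t; reducing mod 1019383 gives u = 595947 (and v = -1102).

595947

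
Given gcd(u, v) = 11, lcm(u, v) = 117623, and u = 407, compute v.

3179

Using uv = gcd(u,v)·lcm(u,v) = 11·117623 = 1293853, we get v = 1293853/407 = 3179.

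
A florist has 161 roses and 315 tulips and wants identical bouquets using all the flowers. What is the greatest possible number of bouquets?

7

Euclid: 315 = 1·161 + 154; 161 = 1·154 + 7; 154 = 22·7 + 0. Last nonzero remainder: 7.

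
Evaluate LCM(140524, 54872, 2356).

140524 = 2² · 19 · 43²; 54872 = 2³ · 19³; 2356 = 2² · 19 · 31
lcm takes max exponent of each prime: 2³ · 19³ · 31 · 43² = 3145208168

3145208168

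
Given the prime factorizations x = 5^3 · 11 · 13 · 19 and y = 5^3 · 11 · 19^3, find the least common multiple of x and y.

122604625

max exponent per prime: 5^3 · 11 · 13 · 19^3 = 122604625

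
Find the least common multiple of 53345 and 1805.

gcd first: 53345 = 29·1805 + 1000; 1805 = 1·1000 + 805; 1000 = 1·805 + 195; 805 = 4·195 + 25; 195 = 7·25 + 20; 25 = 1·20 + 5; 20 = 4·5 + 0 → gcd = 5
lcm = 53345·1805/gcd = 96287725/5 = 19257545

19257545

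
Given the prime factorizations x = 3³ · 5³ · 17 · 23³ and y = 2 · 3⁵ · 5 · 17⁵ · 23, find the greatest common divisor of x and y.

min exponent per shared prime: 3³ · 5 · 17 · 23 = 52785

52785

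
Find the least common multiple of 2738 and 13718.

gcd first: 13718 = 5·2738 + 28; 2738 = 97·28 + 22; 28 = 1·22 + 6; 22 = 3·6 + 4; 6 = 1·4 + 2; 4 = 2·2 + 0 → gcd = 2
lcm = 2738·13718/gcd = 37559884/2 = 18779942

18779942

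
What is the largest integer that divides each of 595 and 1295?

35

595 = 5 · 7 · 17
1295 = 5 · 7 · 37
Common: 5 · 7 = 35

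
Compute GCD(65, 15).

5

Euclid: 65 = 4·15 + 5; 15 = 3·5 + 0. Last nonzero remainder: 5.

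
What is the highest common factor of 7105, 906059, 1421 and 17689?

gcd(7105, 906059): 906059 = 127·7105 + 3724; 7105 = 1·3724 + 3381; 3724 = 1·3381 + 343; 3381 = 9·343 + 294; 343 = 1·294 + 49; 294 = 6·49 + 0 → 49
gcd(49, 1421): 1421 = 29·49 + 0 → 49
gcd(49, 17689): 17689 = 361·49 + 0 → 49

49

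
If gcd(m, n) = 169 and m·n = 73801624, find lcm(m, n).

436696

For any two positive integers, gcd × lcm equals their product. Hence lcm = 73801624 / 169 = 436696.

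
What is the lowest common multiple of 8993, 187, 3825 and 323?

lcm(8993, 187) = 8993·187/gcd = 1681691/17 = 98923
lcm(98923, 3825) = 98923·3825/gcd = 378380475/17 = 22257675
lcm(22257675, 323) = 22257675·323/gcd = 7189229025/17 = 422895825

422895825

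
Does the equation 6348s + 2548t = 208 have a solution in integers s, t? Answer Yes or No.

Yes

gcd(6348, 2548): 6348 = 2·2548 + 1252; 2548 = 2·1252 + 44; 1252 = 28·44 + 20; 44 = 2·20 + 4; 20 = 5·4 + 0 → 4
4 divides 208, so a solution exists.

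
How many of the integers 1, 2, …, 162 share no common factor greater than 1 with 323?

145

323 = 17·19. Inclusion–exclusion on these primes:
162 − ⌊162/17⌋ − ⌊162/19⌋ + ⌊162/323⌋ = 145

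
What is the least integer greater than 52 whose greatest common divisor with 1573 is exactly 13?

65

Multiples of 13 above 52: 13·5, 13·6, … . Need the cofactor coprime to 1573/13 = 121.
Checking s = 5, 6, … the first with gcd(s, 121) = 1 is s = 5, giving 65.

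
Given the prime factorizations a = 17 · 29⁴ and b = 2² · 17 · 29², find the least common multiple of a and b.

max exponent per prime: 2² · 17 · 29⁴ = 48095108

48095108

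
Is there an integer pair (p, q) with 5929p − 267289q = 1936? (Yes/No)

gcd(5929, 267289): 267289 = 45·5929 + 484; 5929 = 12·484 + 121; 484 = 4·121 + 0 → 121
121 divides 1936, so a solution exists.

Yes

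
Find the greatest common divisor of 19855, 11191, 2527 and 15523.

361

19855 = 5 · 11 · 19²; 11191 = 19² · 31; 2527 = 7 · 19²; 15523 = 19² · 43
gcd takes min exponent of each prime: 19² = 361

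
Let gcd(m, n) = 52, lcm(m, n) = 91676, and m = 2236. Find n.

2132

m·n = gcd·lcm = 52·91676 = 4767152, so n = 4767152/2236 = 2132.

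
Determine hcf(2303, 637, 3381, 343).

49

2303 = 7² · 47; 637 = 7² · 13; 3381 = 3 · 7² · 23; 343 = 7³
gcd takes min exponent of each prime: 7² = 49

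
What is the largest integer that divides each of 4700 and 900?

100

Euclid: 4700 = 5·900 + 200; 900 = 4·200 + 100; 200 = 2·100 + 0. Last nonzero remainder: 100.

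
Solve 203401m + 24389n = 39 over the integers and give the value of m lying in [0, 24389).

17195

gcd(203401, 24389) = 1 (Euclid: 203401 = 8·24389 + 8289; 24389 = 2·8289 + 7811; 8289 = 1·7811 + 478; 7811 = 16·478 + 163; 478 = 2·163 + 152; 163 = 1·152 + 11; 152 = 13·11 + 9; 11 = 1·9 + 2; 9 = 4·2 + 1; 2 = 2·1 + 0), and 1 | 39.
Extended Euclid: 203401·(11072) + 24389·(-92339) = 1. Scale by 39: m₀ = 431808.
General solution m = m₀ + 24389t; reducing mod 24389 gives m = 17195 (and n = -143404).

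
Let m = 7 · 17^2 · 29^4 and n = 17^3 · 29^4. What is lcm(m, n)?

24324100871

max exponent per prime: 7 · 17^3 · 29^4 = 24324100871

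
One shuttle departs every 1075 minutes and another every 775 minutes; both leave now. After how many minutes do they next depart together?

1075 = 5² · 43; 775 = 5² · 31
max exponents: 5² · 31 · 43 = 33325

33325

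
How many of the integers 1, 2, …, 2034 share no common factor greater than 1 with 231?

1057

231 = 3·7·11. Inclusion–exclusion on these primes:
2034 − ⌊2034/3⌋ − ⌊2034/7⌋ − ⌊2034/11⌋ + ⌊2034/21⌋ + ⌊2034/33⌋ + ⌊2034/77⌋ − ⌊2034/231⌋ = 1057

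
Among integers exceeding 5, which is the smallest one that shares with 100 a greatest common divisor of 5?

100 = 5·20. Any a with gcd(a, 100) = 5 is a multiple of 5, say 5s, with s coprime to 20.
Need s > 5/5, so s ≥ 2. First s ≥ 2 with gcd(s, 20) = 1 is s = 3. Thus a = 5·3 = 15.

15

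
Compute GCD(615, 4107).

3

Euclid: 4107 = 6·615 + 417; 615 = 1·417 + 198; 417 = 2·198 + 21; 198 = 9·21 + 9; 21 = 2·9 + 3; 9 = 3·3 + 0. Last nonzero remainder: 3.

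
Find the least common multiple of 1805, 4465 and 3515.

1805 = 5 · 19²; 4465 = 5 · 19 · 47; 3515 = 5 · 19 · 37
lcm takes max exponent of each prime: 5 · 19² · 37 · 47 = 3138895

3138895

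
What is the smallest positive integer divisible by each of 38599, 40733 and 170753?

2218734941731

38599 = 11³ · 29; 40733 = 7 · 11 · 23²; 170753 = 11 · 19² · 43
lcm takes max exponent of each prime: 7 · 11³ · 19² · 23² · 29 · 43 = 2218734941731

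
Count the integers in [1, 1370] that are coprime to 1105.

953

Prime factors of 1105: 5, 13, 17. Count integers ≤ 1370 divisible by none of them.
By inclusion–exclusion: 1370 − ⌊1370/5⌋ − ⌊1370/13⌋ − ⌊1370/17⌋ + ⌊1370/65⌋ + ⌊1370/85⌋ + ⌊1370/221⌋ − ⌊1370/1105⌋ = 953.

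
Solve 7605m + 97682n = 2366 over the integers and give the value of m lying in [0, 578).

Reduce mod 97682: 7605m ≡ 2366 (mod 97682). With g = gcd(7605, 97682) = 169 dividing 2366, divide through: 45m ≡ 14 (mod 578).
Since gcd(45, 578) = 1, m ≡ 14·(45)⁻¹ ≡ 26 (mod 578). Smallest non-negative: 26.

26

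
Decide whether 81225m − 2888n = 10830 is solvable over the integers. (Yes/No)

Yes

By Bézout, 81225m − 2888n = 10830 has integer solutions iff gcd(81225, 2888) | 10830.
Euclid: 81225 = 28·2888 + 361; 2888 = 8·361 + 0. gcd = 361; 10830 mod 361 = 0. Yes.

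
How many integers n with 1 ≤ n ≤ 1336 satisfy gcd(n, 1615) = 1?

Prime factors of 1615: 5, 17, 19. Count integers ≤ 1336 divisible by none of them.
By inclusion–exclusion: 1336 − ⌊1336/5⌋ − ⌊1336/17⌋ − ⌊1336/19⌋ + ⌊1336/85⌋ + ⌊1336/95⌋ + ⌊1336/323⌋ − ⌊1336/1615⌋ = 954.

954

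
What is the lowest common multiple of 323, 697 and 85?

323 = 17 · 19; 697 = 17 · 41; 85 = 5 · 17
lcm takes max exponent of each prime: 5 · 17 · 19 · 41 = 66215

66215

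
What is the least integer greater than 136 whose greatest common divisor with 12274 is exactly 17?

153

12274 = 17·722. Any t with gcd(t, 12274) = 17 is a multiple of 17, say 17s, with s coprime to 722.
Need s > 136/17, so s ≥ 9. First s ≥ 9 with gcd(s, 722) = 1 is s = 9. Thus t = 17·9 = 153.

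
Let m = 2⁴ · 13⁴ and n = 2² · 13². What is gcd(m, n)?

min exponent per shared prime: 2² · 13² = 676

676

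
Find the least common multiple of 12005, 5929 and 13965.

12005 = 5 · 7⁴; 5929 = 7² · 11²; 13965 = 3 · 5 · 7² · 19
lcm takes max exponent of each prime: 3 · 5 · 7⁴ · 11² · 19 = 82798485

82798485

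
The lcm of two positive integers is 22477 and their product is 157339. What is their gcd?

From gcd × lcm = ab: gcd = 157339 / 22477 = 7.

7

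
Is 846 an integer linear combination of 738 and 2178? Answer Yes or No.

Yes

By Bézout, 738p − 2178q = 846 has integer solutions iff gcd(738, 2178) | 846.
Euclid: 2178 = 2·738 + 702; 738 = 1·702 + 36; 702 = 19·36 + 18; 36 = 2·18 + 0. gcd = 18; 846 mod 18 = 0. Yes.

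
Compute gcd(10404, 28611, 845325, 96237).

10404 = 2² · 3² · 17²; 28611 = 3² · 11 · 17²; 845325 = 3² · 5² · 13 · 17²; 96237 = 3² · 17² · 37
gcd takes min exponent of each prime: 3² · 17² = 2601

2601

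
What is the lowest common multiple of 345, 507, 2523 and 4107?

345 = 3 · 5 · 23; 507 = 3 · 13²; 2523 = 3 · 29²; 4107 = 3 · 37²
lcm takes max exponent of each prime: 3 · 5 · 13² · 23 · 29² · 37² = 67128237345

67128237345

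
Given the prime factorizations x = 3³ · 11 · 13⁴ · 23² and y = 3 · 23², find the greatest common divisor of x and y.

1587

min exponent per shared prime: 3 · 23² = 1587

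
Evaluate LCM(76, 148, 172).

76 = 2² · 19; 148 = 2² · 37; 172 = 2² · 43
lcm takes max exponent of each prime: 2² · 19 · 37 · 43 = 120916

120916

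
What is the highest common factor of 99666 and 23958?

18

99666 = 2 · 3² · 7² · 113
23958 = 2 · 3² · 11³
Common: 2 · 3² = 18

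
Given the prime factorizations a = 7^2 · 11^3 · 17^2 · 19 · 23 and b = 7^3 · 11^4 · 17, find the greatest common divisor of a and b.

1108723

min exponent per shared prime: 7^2 · 11^3 · 17 = 1108723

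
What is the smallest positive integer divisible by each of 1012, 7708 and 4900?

2388901900

1012 = 2² · 11 · 23; 7708 = 2² · 41 · 47; 4900 = 2² · 5² · 7²
lcm takes max exponent of each prime: 2² · 5² · 7² · 11 · 23 · 41 · 47 = 2388901900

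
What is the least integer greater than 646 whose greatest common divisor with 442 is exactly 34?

gcd(m, 442) = 34 forces 34 | m; write m = 34s. Then gcd(34s, 34·13) = 34·gcd(s, 13), so need gcd(s, 13) = 1.
34s > 646 gives s ≥ 20. The least s ≥ 20 coprime to 13 is 20, so m = 34·20 = 680.

680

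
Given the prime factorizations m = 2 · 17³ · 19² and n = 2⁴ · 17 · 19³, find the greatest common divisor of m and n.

min exponent per shared prime: 2 · 17 · 19² = 12274

12274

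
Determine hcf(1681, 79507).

1

1681 = 41²
79507 = 43³
Common: 1 = 1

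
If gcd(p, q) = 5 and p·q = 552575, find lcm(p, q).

Since gcd(p,q)·lcm(p,q) = pq, lcm = 552575/5 = 110515.

110515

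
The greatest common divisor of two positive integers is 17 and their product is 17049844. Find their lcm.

1002932

gcd·lcm = product, so lcm = 17049844/17 = 1002932.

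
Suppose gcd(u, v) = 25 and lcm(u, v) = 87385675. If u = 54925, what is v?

u·v = gcd·lcm = 25·87385675 = 2184641875, so v = 2184641875/54925 = 39775.

39775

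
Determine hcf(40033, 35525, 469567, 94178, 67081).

49

40033 = 7² · 19 · 43; 35525 = 5² · 7² · 29; 469567 = 7³ · 37²; 94178 = 2 · 7² · 31²; 67081 = 7² · 37²
gcd takes min exponent of each prime: 7² = 49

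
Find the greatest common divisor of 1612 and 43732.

52

1612 = 2² · 13 · 31
43732 = 2² · 13 · 29²
Common: 2² · 13 = 52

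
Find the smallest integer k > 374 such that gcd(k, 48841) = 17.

391

Multiples of 17 above 374: 17·23, 17·24, … . Need the cofactor coprime to 48841/17 = 2873.
Checking s = 23, 24, … the first with gcd(s, 2873) = 1 is s = 23, giving 391.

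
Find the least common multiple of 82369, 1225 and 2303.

82369 = 7² · 41²; 1225 = 5² · 7²; 2303 = 7² · 47
lcm takes max exponent of each prime: 5² · 7² · 41² · 47 = 96783575

96783575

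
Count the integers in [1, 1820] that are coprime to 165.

165 = 3·5·11. Inclusion–exclusion on these primes:
1820 − ⌊1820/3⌋ − ⌊1820/5⌋ − ⌊1820/11⌋ + ⌊1820/15⌋ + ⌊1820/33⌋ + ⌊1820/55⌋ − ⌊1820/165⌋ = 883

883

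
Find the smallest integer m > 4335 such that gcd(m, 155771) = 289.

4624

155771 = 289·539. Any m with gcd(m, 155771) = 289 is a multiple of 289, say 289s, with s coprime to 539.
Need s > 4335/289, so s ≥ 16. First s ≥ 16 with gcd(s, 539) = 1 is s = 16. Thus m = 289·16 = 4624.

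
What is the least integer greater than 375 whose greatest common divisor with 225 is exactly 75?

525

gcd(t, 225) = 75 forces 75 | t; write t = 75s. Then gcd(75s, 75·3) = 75·gcd(s, 3), so need gcd(s, 3) = 1.
75s > 375 gives s ≥ 6. The least s ≥ 6 coprime to 3 is 7, so t = 75·7 = 525.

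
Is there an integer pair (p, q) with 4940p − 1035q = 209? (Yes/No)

No

By Bézout, 4940p − 1035q = 209 has integer solutions iff gcd(4940, 1035) | 209.
Euclid: 4940 = 4·1035 + 800; 1035 = 1·800 + 235; 800 = 3·235 + 95; 235 = 2·95 + 45; 95 = 2·45 + 5; 45 = 9·5 + 0. gcd = 5; 209 mod 5 = 4. No.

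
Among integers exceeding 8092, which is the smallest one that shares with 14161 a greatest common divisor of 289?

8381

gcd(k, 14161) = 289 forces 289 | k; write k = 289s. Then gcd(289s, 289·49) = 289·gcd(s, 49), so need gcd(s, 49) = 1.
289s > 8092 gives s ≥ 29. The least s ≥ 29 coprime to 49 is 29, so k = 289·29 = 8381.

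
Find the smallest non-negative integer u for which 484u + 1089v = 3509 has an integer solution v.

Euclid: 1089 = 2·484 + 121; 484 = 4·121 + 0 → gcd = 121; 3509 = 121·29.
Back-substitution yields 484·(-2) + 1089·(1) = 121, so one solution is u = -2·29 = -58, v = 1·29 = 29.
Solutions in u differ by 1089/121 = 9; the one in [0, 9) is -58 mod 9 = 5.

5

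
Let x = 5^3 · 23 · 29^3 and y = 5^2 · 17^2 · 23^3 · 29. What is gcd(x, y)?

min exponent per shared prime: 5^2 · 23 · 29 = 16675

16675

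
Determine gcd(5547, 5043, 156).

3

gcd(5547, 5043): 5547 = 1·5043 + 504; 5043 = 10·504 + 3; 504 = 168·3 + 0 → 3
gcd(3, 156): 156 = 52·3 + 0 → 3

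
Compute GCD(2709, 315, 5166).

63

gcd(2709, 315): 2709 = 8·315 + 189; 315 = 1·189 + 126; 189 = 1·126 + 63; 126 = 2·63 + 0 → 63
gcd(63, 5166): 5166 = 82·63 + 0 → 63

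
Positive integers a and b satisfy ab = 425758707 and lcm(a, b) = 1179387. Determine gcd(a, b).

From gcd × lcm = ab: gcd = 425758707 / 1179387 = 361.

361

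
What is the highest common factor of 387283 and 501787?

13

Euclid: 501787 = 1·387283 + 114504; 387283 = 3·114504 + 43771; 114504 = 2·43771 + 26962; 43771 = 1·26962 + 16809; 26962 = 1·16809 + 10153; 16809 = 1·10153 + 6656; 10153 = 1·6656 + 3497; 6656 = 1·3497 + 3159; 3497 = 1·3159 + 338; 3159 = 9·338 + 117; 338 = 2·117 + 104; 117 = 1·104 + 13; 104 = 8·13 + 0. Last nonzero remainder: 13.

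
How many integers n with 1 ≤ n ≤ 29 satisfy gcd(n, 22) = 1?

22 = 2·11. Inclusion–exclusion on these primes:
29 − ⌊29/2⌋ − ⌊29/11⌋ + ⌊29/22⌋ = 14

14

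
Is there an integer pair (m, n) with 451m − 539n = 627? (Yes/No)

gcd(451, 539): 539 = 1·451 + 88; 451 = 5·88 + 11; 88 = 8·11 + 0 → 11
11 divides 627, so a solution exists.

Yes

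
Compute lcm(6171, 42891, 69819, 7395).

35524256295

6171 = 3 · 11² · 17; 42891 = 3 · 17 · 29²; 69819 = 3 · 17 · 37²; 7395 = 3 · 5 · 17 · 29
lcm takes max exponent of each prime: 3 · 5 · 11² · 17 · 29² · 37² = 35524256295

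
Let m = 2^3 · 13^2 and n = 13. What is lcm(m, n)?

1352

max exponent per prime: 2^3 · 13^2 = 1352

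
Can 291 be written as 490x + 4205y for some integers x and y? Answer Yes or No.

No

gcd(490, 4205): 4205 = 8·490 + 285; 490 = 1·285 + 205; 285 = 1·205 + 80; 205 = 2·80 + 45; 80 = 1·45 + 35; 45 = 1·35 + 10; 35 = 3·10 + 5; 10 = 2·5 + 0 → 5
5 does not divide 291, so a solution does not exist.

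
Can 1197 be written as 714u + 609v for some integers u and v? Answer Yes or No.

By Bézout, 714u + 609v = 1197 has integer solutions iff gcd(714, 609) | 1197.
Euclid: 714 = 1·609 + 105; 609 = 5·105 + 84; 105 = 1·84 + 21; 84 = 4·21 + 0. gcd = 21; 1197 mod 21 = 0. Yes.

Yes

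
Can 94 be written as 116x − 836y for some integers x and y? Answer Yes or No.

gcd(116, 836): 836 = 7·116 + 24; 116 = 4·24 + 20; 24 = 1·20 + 4; 20 = 5·4 + 0 → 4
4 does not divide 94, so a solution does not exist.

No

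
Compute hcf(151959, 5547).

3

151959 = 3 · 37³
5547 = 3 · 43²
Common: 3 = 3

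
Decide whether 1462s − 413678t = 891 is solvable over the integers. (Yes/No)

gcd(1462, 413678): 413678 = 282·1462 + 1394; 1462 = 1·1394 + 68; 1394 = 20·68 + 34; 68 = 2·34 + 0 → 34
34 does not divide 891, so a solution does not exist.

No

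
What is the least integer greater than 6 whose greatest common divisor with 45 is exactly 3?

12

45 = 3·15. Any t with gcd(t, 45) = 3 is a multiple of 3, say 3s, with s coprime to 15.
Need s > 6/3, so s ≥ 3. First s ≥ 3 with gcd(s, 15) = 1 is s = 4. Thus t = 3·4 = 12.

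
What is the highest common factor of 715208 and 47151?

Euclid: 715208 = 15·47151 + 7943; 47151 = 5·7943 + 7436; 7943 = 1·7436 + 507; 7436 = 14·507 + 338; 507 = 1·338 + 169; 338 = 2·169 + 0. Last nonzero remainder: 169.

169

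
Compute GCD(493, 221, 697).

493 = 17 · 29; 221 = 13 · 17; 697 = 17 · 41
gcd takes min exponent of each prime: 17 = 17

17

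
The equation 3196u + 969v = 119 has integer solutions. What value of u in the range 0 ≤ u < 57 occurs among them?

Reduce mod 969: 3196u ≡ 119 (mod 969). With g = gcd(3196, 969) = 17 dividing 119, divide through: 188u ≡ 7 (mod 57).
Since gcd(188, 57) = 1, u ≡ 7·(188)⁻¹ ≡ 44 (mod 57). Smallest non-negative: 44.

44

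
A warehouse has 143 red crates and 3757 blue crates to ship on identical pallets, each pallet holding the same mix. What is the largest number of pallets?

Euclid: 3757 = 26·143 + 39; 143 = 3·39 + 26; 39 = 1·26 + 13; 26 = 2·13 + 0. Last nonzero remainder: 13.

13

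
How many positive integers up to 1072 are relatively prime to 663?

621

663 = 3·13·17. Inclusion–exclusion on these primes:
1072 − ⌊1072/3⌋ − ⌊1072/13⌋ − ⌊1072/17⌋ + ⌊1072/39⌋ + ⌊1072/51⌋ + ⌊1072/221⌋ − ⌊1072/663⌋ = 621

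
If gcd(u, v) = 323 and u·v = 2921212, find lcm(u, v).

9044

For any two positive integers, gcd × lcm equals their product. Hence lcm = 2921212 / 323 = 9044.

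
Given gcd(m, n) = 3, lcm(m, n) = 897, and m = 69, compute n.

39

m·n = gcd·lcm = 3·897 = 2691, so n = 2691/69 = 39.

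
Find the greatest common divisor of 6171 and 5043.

Euclid: 6171 = 1·5043 + 1128; 5043 = 4·1128 + 531; 1128 = 2·531 + 66; 531 = 8·66 + 3; 66 = 22·3 + 0. Last nonzero remainder: 3.

3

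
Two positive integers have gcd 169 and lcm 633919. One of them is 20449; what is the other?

5239

m·n = gcd·lcm = 169·633919 = 107132311, so n = 107132311/20449 = 5239.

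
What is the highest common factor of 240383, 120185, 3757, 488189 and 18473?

13

240383 = 11 · 13 · 41²; 120185 = 5 · 13 · 43²; 3757 = 13 · 17²; 488189 = 13 · 17 · 47²; 18473 = 7² · 13 · 29
gcd takes min exponent of each prime: 13 = 13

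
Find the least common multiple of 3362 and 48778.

gcd first: 48778 = 14·3362 + 1710; 3362 = 1·1710 + 1652; 1710 = 1·1652 + 58; 1652 = 28·58 + 28; 58 = 2·28 + 2; 28 = 14·2 + 0 → gcd = 2
lcm = 3362·48778/gcd = 163991636/2 = 81995818

81995818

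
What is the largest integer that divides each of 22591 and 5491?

22591 = 19 · 29 · 41
5491 = 17² · 19
Common: 19 = 19

19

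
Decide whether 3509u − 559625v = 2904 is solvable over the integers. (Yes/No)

gcd(3509, 559625): 559625 = 159·3509 + 1694; 3509 = 2·1694 + 121; 1694 = 14·121 + 0 → 121
121 divides 2904, so a solution exists.

Yes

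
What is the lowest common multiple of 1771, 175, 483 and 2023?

38386425

lcm(1771, 175) = 1771·175/gcd = 309925/7 = 44275
lcm(44275, 483) = 44275·483/gcd = 21384825/161 = 132825
lcm(132825, 2023) = 132825·2023/gcd = 268704975/7 = 38386425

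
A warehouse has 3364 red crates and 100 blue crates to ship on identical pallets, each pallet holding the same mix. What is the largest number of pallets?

3364 = 2² · 29²
100 = 2² · 5²
Common: 2² = 4

4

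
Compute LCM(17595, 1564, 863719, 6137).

17595 = 3² · 5 · 17 · 23; 1564 = 2² · 17 · 23; 863719 = 17 · 23 · 47²; 6137 = 17 · 19²
lcm takes max exponent of each prime: 2² · 3² · 5 · 17 · 19² · 23 · 47² = 56124460620

56124460620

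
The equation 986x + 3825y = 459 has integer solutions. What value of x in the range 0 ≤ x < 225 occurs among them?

gcd(986, 3825) = 17 (Euclid: 3825 = 3·986 + 867; 986 = 1·867 + 119; 867 = 7·119 + 34; 119 = 3·34 + 17; 34 = 2·17 + 0), and 17 | 459.
Extended Euclid: 986·(97) + 3825·(-25) = 17. Scale by 27: x₀ = 2619.
General solution x = x₀ + 225t; reducing mod 225 gives x = 144 (and y = -37).

144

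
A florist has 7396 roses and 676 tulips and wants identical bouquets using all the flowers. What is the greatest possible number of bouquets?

4

Euclid: 7396 = 10·676 + 636; 676 = 1·636 + 40; 636 = 15·40 + 36; 40 = 1·36 + 4; 36 = 9·4 + 0. Last nonzero remainder: 4.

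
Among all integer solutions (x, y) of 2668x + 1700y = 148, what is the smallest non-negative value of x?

gcd(2668, 1700) = 4 (Euclid: 2668 = 1·1700 + 968; 1700 = 1·968 + 732; 968 = 1·732 + 236; 732 = 3·236 + 24; 236 = 9·24 + 20; 24 = 1·20 + 4; 20 = 5·4 + 0), and 4 | 148.
Extended Euclid: 2668·(-72) + 1700·(113) = 4. Scale by 37: x₀ = -2664.
General solution x = x₀ + 425t; reducing mod 425 gives x = 311 (and y = -488).

311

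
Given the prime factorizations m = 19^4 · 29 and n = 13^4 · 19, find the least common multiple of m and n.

107940844349

max exponent per prime: 13^4 · 19^4 · 29 = 107940844349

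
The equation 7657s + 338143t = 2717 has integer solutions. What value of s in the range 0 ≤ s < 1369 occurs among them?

Euclid: 338143 = 44·7657 + 1235; 7657 = 6·1235 + 247; 1235 = 5·247 + 0 → gcd = 247; 2717 = 247·11.
Back-substitution yields 7657·(265) + 338143·(-6) = 247, so one solution is s = 265·11 = 2915, t = -6·11 = -66.
Solutions in s differ by 338143/247 = 1369; the one in [0, 1369) is 2915 mod 1369 = 177.

177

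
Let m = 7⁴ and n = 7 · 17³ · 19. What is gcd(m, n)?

min exponent per shared prime: 7 = 7

7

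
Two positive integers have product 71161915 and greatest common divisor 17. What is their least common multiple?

4185995

Since gcd(a,b)·lcm(a,b) = ab, lcm = 71161915/17 = 4185995.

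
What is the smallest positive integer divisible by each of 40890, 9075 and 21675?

7149412050

lcm(40890, 9075) = 40890·9075/gcd = 371076750/15 = 24738450
lcm(24738450, 21675) = 24738450·21675/gcd = 536205903750/75 = 7149412050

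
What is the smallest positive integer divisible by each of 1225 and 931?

23275

1225 = 5² · 7²; 931 = 7² · 19
max exponents: 5² · 7² · 19 = 23275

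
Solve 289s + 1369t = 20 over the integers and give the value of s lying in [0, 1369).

Reduce mod 1369: 289s ≡ 20 (mod 1369). With g = gcd(289, 1369) = 1 dividing 20, divide through: 289s ≡ 20 (mod 1369).
Since gcd(289, 1369) = 1, s ≡ 20·(289)⁻¹ ≡ 938 (mod 1369). Smallest non-negative: 938.

938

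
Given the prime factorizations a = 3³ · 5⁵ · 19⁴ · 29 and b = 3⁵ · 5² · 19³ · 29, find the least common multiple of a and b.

max exponent per prime: 3⁵ · 5⁵ · 19⁴ · 29 = 2869912771875

2869912771875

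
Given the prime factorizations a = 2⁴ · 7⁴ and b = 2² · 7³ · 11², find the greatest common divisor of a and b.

min exponent per shared prime: 2² · 7³ = 1372

1372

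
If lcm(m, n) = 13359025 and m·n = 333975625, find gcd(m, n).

From gcd × lcm = mn: gcd = 333975625 / 13359025 = 25.

25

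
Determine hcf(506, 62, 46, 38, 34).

gcd(506, 62): 506 = 8·62 + 10; 62 = 6·10 + 2; 10 = 5·2 + 0 → 2
gcd(2, 46): 46 = 23·2 + 0 → 2
gcd(2, 38): 38 = 19·2 + 0 → 2
gcd(2, 34): 34 = 17·2 + 0 → 2

2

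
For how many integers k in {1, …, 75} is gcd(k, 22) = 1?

35

22 = 2·11. Inclusion–exclusion on these primes:
75 − ⌊75/2⌋ − ⌊75/11⌋ + ⌊75/22⌋ = 35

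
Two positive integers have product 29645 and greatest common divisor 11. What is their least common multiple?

For any two positive integers, gcd × lcm equals their product. Hence lcm = 29645 / 11 = 2695.

2695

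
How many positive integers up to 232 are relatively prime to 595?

Prime factors of 595: 5, 7, 17. Count integers ≤ 232 divisible by none of them.
By inclusion–exclusion: 232 − ⌊232/5⌋ − ⌊232/7⌋ − ⌊232/17⌋ + ⌊232/35⌋ + ⌊232/85⌋ + ⌊232/119⌋ − ⌊232/595⌋ = 149.

149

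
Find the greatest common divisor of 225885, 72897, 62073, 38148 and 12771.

225885 = 3 · 5 · 11 · 37²; 72897 = 3 · 11 · 47²; 62073 = 3³ · 11² · 19; 38148 = 2² · 3 · 11 · 17²; 12771 = 3³ · 11 · 43
gcd takes min exponent of each prime: 3 · 11 = 33

33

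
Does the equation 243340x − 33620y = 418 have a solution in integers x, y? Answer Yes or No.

gcd(243340, 33620): 243340 = 7·33620 + 8000; 33620 = 4·8000 + 1620; 8000 = 4·1620 + 1520; 1620 = 1·1520 + 100; 1520 = 15·100 + 20; 100 = 5·20 + 0 → 20
20 does not divide 418, so a solution does not exist.

No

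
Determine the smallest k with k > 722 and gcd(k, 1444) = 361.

1444 = 361·4. Any k with gcd(k, 1444) = 361 is a multiple of 361, say 361s, with s coprime to 4.
Need s > 722/361, so s ≥ 3. First s ≥ 3 with gcd(s, 4) = 1 is s = 3. Thus k = 361·3 = 1083.

1083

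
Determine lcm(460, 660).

15180

460 = 2² · 5 · 23; 660 = 2² · 3 · 5 · 11
max exponents: 2² · 3 · 5 · 11 · 23 = 15180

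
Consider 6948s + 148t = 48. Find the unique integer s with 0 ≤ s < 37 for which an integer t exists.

Reduce mod 148: 6948s ≡ 48 (mod 148). With g = gcd(6948, 148) = 4 dividing 48, divide through: 1737s ≡ 12 (mod 37).
Since gcd(1737, 37) = 1, s ≡ 12·(1737)⁻¹ ≡ 31 (mod 37). Smallest non-negative: 31.

31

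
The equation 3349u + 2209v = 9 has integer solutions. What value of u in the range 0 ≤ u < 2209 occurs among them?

gcd(3349, 2209) = 1 (Euclid: 3349 = 1·2209 + 1140; 2209 = 1·1140 + 1069; 1140 = 1·1069 + 71; 1069 = 15·71 + 4; 71 = 17·4 + 3; 4 = 1·3 + 1; 3 = 3·1 + 0), and 1 | 9.
Extended Euclid: 3349·(-560) + 2209·(849) = 1. Scale by 9: u₀ = -5040.
General solution u = u₀ + 2209t; reducing mod 2209 gives u = 1587 (and v = -2406).

1587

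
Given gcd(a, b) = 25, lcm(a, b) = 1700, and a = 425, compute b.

Using ab = gcd(a,b)·lcm(a,b) = 25·1700 = 42500, we get b = 42500/425 = 100.

100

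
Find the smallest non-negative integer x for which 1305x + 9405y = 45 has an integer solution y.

Euclid: 9405 = 7·1305 + 270; 1305 = 4·270 + 225; 270 = 1·225 + 45; 225 = 5·45 + 0 → gcd = 45; 45 = 45·1.
Back-substitution yields 1305·(-36) + 9405·(5) = 45, so one solution is x = -36·1 = -36, y = 5·1 = 5.
Solutions in x differ by 9405/45 = 209; the one in [0, 209) is -36 mod 209 = 173.

173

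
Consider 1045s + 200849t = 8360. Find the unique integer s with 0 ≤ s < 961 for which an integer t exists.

8

Reduce mod 200849: 1045s ≡ 8360 (mod 200849). With g = gcd(1045, 200849) = 209 dividing 8360, divide through: 5s ≡ 40 (mod 961).
Since gcd(5, 961) = 1, s ≡ 40·(5)⁻¹ ≡ 8 (mod 961). Smallest non-negative: 8.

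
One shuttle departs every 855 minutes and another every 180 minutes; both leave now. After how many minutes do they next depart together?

gcd first: 855 = 4·180 + 135; 180 = 1·135 + 45; 135 = 3·45 + 0 → gcd = 45
lcm = 855·180/gcd = 153900/45 = 3420

3420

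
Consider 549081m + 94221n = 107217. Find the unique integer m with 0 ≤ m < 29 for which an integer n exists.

Reduce mod 94221: 549081m ≡ 107217 (mod 94221). With g = gcd(549081, 94221) = 3249 dividing 107217, divide through: 169m ≡ 33 (mod 29).
Since gcd(169, 29) = 1, m ≡ 33·(169)⁻¹ ≡ 5 (mod 29). Smallest non-negative: 5.

5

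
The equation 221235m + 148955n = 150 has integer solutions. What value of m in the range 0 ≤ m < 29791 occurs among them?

15658

gcd(221235, 148955) = 5 (Euclid: 221235 = 1·148955 + 72280; 148955 = 2·72280 + 4395; 72280 = 16·4395 + 1960; 4395 = 2·1960 + 475; 1960 = 4·475 + 60; 475 = 7·60 + 55; 60 = 1·55 + 5; 55 = 11·5 + 0), and 5 | 150.
Extended Euclid: 221235·(2508) + 148955·(-3725) = 5. Scale by 30: m₀ = 75240.
General solution m = m₀ + 29791t; reducing mod 29791 gives m = 15658 (and n = -23256).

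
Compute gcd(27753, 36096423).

33

Euclid: 36096423 = 1300·27753 + 17523; 27753 = 1·17523 + 10230; 17523 = 1·10230 + 7293; 10230 = 1·7293 + 2937; 7293 = 2·2937 + 1419; 2937 = 2·1419 + 99; 1419 = 14·99 + 33; 99 = 3·33 + 0. Last nonzero remainder: 33.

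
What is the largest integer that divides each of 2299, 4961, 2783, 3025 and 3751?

2299 = 11² · 19; 4961 = 11² · 41; 2783 = 11² · 23; 3025 = 5² · 11²; 3751 = 11² · 31
gcd takes min exponent of each prime: 11² = 121

121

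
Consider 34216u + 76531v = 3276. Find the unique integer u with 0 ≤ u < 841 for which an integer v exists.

Reduce mod 76531: 34216u ≡ 3276 (mod 76531). With g = gcd(34216, 76531) = 91 dividing 3276, divide through: 376u ≡ 36 (mod 841).
Since gcd(376, 841) = 1, u ≡ 36·(376)⁻¹ ≡ 689 (mod 841). Smallest non-negative: 689.

689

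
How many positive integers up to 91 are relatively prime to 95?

Prime factors of 95: 5, 19. Count integers ≤ 91 divisible by none of them.
By inclusion–exclusion: 91 − ⌊91/5⌋ − ⌊91/19⌋ + ⌊91/95⌋ = 69.

69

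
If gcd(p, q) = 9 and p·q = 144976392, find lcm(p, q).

16108488

gcd·lcm = product, so lcm = 144976392/9 = 16108488.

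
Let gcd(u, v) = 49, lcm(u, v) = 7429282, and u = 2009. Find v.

181202

u·v = gcd·lcm = 49·7429282 = 364034818, so v = 364034818/2009 = 181202.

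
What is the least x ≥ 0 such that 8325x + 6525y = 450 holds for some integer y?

gcd(8325, 6525) = 225 (Euclid: 8325 = 1·6525 + 1800; 6525 = 3·1800 + 1125; 1800 = 1·1125 + 675; 1125 = 1·675 + 450; 675 = 1·450 + 225; 450 = 2·225 + 0), and 225 | 450.
Extended Euclid: 8325·(11) + 6525·(-14) = 225. Scale by 2: x₀ = 22.
General solution x = x₀ + 29t; reducing mod 29 gives x = 22 (and y = -28).

22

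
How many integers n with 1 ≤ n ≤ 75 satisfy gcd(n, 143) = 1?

64

143 = 11·13. Inclusion–exclusion on these primes:
75 − ⌊75/11⌋ − ⌊75/13⌋ + ⌊75/143⌋ = 64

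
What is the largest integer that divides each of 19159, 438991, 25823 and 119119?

gcd(19159, 438991): 438991 = 22·19159 + 17493; 19159 = 1·17493 + 1666; 17493 = 10·1666 + 833; 1666 = 2·833 + 0 → 833
gcd(833, 25823): 25823 = 31·833 + 0 → 833
gcd(833, 119119): 119119 = 143·833 + 0 → 833

833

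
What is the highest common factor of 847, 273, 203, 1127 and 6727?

gcd(847, 273): 847 = 3·273 + 28; 273 = 9·28 + 21; 28 = 1·21 + 7; 21 = 3·7 + 0 → 7
gcd(7, 203): 203 = 29·7 + 0 → 7
gcd(7, 1127): 1127 = 161·7 + 0 → 7
gcd(7, 6727): 6727 = 961·7 + 0 → 7

7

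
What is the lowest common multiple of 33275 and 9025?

12012275

gcd first: 33275 = 3·9025 + 6200; 9025 = 1·6200 + 2825; 6200 = 2·2825 + 550; 2825 = 5·550 + 75; 550 = 7·75 + 25; 75 = 3·25 + 0 → gcd = 25
lcm = 33275·9025/gcd = 300306875/25 = 12012275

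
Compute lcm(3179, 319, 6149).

3179 = 11 · 17²; 319 = 11 · 29; 6149 = 11 · 13 · 43
lcm takes max exponent of each prime: 11 · 13 · 17² · 29 · 43 = 51534769

51534769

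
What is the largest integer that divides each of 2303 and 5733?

49

2303 = 7² · 47
5733 = 3² · 7² · 13
Common: 7² = 49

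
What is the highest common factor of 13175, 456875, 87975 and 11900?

13175 = 5² · 17 · 31; 456875 = 5⁴ · 17 · 43; 87975 = 3² · 5² · 17 · 23; 11900 = 2² · 5² · 7 · 17
gcd takes min exponent of each prime: 5² · 17 = 425

425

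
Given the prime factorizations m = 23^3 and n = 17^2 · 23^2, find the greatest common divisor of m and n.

529

min exponent per shared prime: 23^2 = 529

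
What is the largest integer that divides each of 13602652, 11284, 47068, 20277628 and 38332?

28

13602652 = 2² · 7 · 17² · 41²; 11284 = 2² · 7 · 13 · 31; 47068 = 2² · 7 · 41²; 20277628 = 2² · 7 · 23² · 37²; 38332 = 2² · 7 · 37²
gcd takes min exponent of each prime: 2² · 7 = 28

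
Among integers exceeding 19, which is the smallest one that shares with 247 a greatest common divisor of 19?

gcd(t, 247) = 19 forces 19 | t; write t = 19s. Then gcd(19s, 19·13) = 19·gcd(s, 13), so need gcd(s, 13) = 1.
19s > 19 gives s ≥ 2. The least s ≥ 2 coprime to 13 is 2, so t = 19·2 = 38.

38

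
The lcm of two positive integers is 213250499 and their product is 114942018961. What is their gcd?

gcd·lcm = product, so gcd = 114942018961/213250499 = 539.

539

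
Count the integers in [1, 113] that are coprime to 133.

Prime factors of 133: 7, 19. Count integers ≤ 113 divisible by none of them.
By inclusion–exclusion: 113 − ⌊113/7⌋ − ⌊113/19⌋ + ⌊113/133⌋ = 92.

92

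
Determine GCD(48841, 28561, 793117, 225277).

169

48841 = 13² · 17²; 28561 = 13⁴; 793117 = 13³ · 19²; 225277 = 13² · 31 · 43
gcd takes min exponent of each prime: 13² = 169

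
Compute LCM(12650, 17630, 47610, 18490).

198509656950

12650 = 2 · 5² · 11 · 23; 17630 = 2 · 5 · 41 · 43; 47610 = 2 · 3² · 5 · 23²; 18490 = 2 · 5 · 43²
lcm takes max exponent of each prime: 2 · 3² · 5² · 11 · 23² · 41 · 43² = 198509656950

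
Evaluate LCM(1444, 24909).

1444 = 2² · 19²; 24909 = 3 · 19² · 23
max exponents: 2² · 3 · 19² · 23 = 99636

99636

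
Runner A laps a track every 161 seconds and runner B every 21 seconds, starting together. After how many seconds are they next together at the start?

161 = 7 · 23; 21 = 3 · 7
max exponents: 3 · 7 · 23 = 483

483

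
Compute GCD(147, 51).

Euclid: 147 = 2·51 + 45; 51 = 1·45 + 6; 45 = 7·6 + 3; 6 = 2·3 + 0. Last nonzero remainder: 3.

3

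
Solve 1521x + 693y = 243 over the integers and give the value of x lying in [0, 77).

48

gcd(1521, 693) = 9 (Euclid: 1521 = 2·693 + 135; 693 = 5·135 + 18; 135 = 7·18 + 9; 18 = 2·9 + 0), and 9 | 243.
Extended Euclid: 1521·(36) + 693·(-79) = 9. Scale by 27: x₀ = 972.
General solution x = x₀ + 77t; reducing mod 77 gives x = 48 (and y = -105).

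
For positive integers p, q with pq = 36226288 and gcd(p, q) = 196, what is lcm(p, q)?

Since gcd(p,q)·lcm(p,q) = pq, lcm = 36226288/196 = 184828.

184828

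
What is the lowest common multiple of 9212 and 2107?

396116

gcd first: 9212 = 4·2107 + 784; 2107 = 2·784 + 539; 784 = 1·539 + 245; 539 = 2·245 + 49; 245 = 5·49 + 0 → gcd = 49
lcm = 9212·2107/gcd = 19409684/49 = 396116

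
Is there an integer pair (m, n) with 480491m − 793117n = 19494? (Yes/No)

By Bézout, 480491m − 793117n = 19494 has integer solutions iff gcd(480491, 793117) | 19494.
Euclid: 793117 = 1·480491 + 312626; 480491 = 1·312626 + 167865; 312626 = 1·167865 + 144761; 167865 = 1·144761 + 23104; 144761 = 6·23104 + 6137; 23104 = 3·6137 + 4693; 6137 = 1·4693 + 1444; 4693 = 3·1444 + 361; 1444 = 4·361 + 0. gcd = 361; 19494 mod 361 = 0. Yes.

Yes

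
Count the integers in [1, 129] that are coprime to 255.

255 = 3·5·17. Inclusion–exclusion on these primes:
129 − ⌊129/3⌋ − ⌊129/5⌋ − ⌊129/17⌋ + ⌊129/15⌋ + ⌊129/51⌋ + ⌊129/85⌋ − ⌊129/255⌋ = 65

65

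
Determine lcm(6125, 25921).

3240125

gcd first: 25921 = 4·6125 + 1421; 6125 = 4·1421 + 441; 1421 = 3·441 + 98; 441 = 4·98 + 49; 98 = 2·49 + 0 → gcd = 49
lcm = 6125·25921/gcd = 158766125/49 = 3240125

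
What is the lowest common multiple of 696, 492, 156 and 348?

370968

696 = 2³ · 3 · 29; 492 = 2² · 3 · 41; 156 = 2² · 3 · 13; 348 = 2² · 3 · 29
lcm takes max exponent of each prime: 2³ · 3 · 13 · 29 · 41 = 370968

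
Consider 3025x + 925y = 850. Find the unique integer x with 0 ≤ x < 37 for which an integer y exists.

33

Reduce mod 925: 3025x ≡ 850 (mod 925). With g = gcd(3025, 925) = 25 dividing 850, divide through: 121x ≡ 34 (mod 37).
Since gcd(121, 37) = 1, x ≡ 34·(121)⁻¹ ≡ 33 (mod 37). Smallest non-negative: 33.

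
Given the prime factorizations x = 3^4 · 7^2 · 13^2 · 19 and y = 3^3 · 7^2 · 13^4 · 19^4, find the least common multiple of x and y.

14773007283489

max exponent per prime: 3^4 · 7^2 · 13^4 · 19^4 = 14773007283489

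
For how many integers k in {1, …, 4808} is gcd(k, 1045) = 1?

1045 = 5·11·19. Inclusion–exclusion on these primes:
4808 − ⌊4808/5⌋ − ⌊4808/11⌋ − ⌊4808/19⌋ + ⌊4808/55⌋ + ⌊4808/95⌋ + ⌊4808/209⌋ − ⌊4808/1045⌋ = 3313

3313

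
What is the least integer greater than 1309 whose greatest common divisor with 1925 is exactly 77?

1386

Multiples of 77 above 1309: 77·18, 77·19, … . Need the cofactor coprime to 1925/77 = 25.
Checking s = 18, 19, … the first with gcd(s, 25) = 1 is s = 18, giving 1386.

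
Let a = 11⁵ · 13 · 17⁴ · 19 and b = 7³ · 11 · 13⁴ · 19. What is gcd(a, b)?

min exponent per shared prime: 11 · 13 · 19 = 2717

2717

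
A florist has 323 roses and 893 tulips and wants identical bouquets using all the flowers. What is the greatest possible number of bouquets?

19

Euclid: 893 = 2·323 + 247; 323 = 1·247 + 76; 247 = 3·76 + 19; 76 = 4·19 + 0. Last nonzero remainder: 19.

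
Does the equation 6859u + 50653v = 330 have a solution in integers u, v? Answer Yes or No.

gcd(6859, 50653): 50653 = 7·6859 + 2640; 6859 = 2·2640 + 1579; 2640 = 1·1579 + 1061; 1579 = 1·1061 + 518; 1061 = 2·518 + 25; 518 = 20·25 + 18; 25 = 1·18 + 7; 18 = 2·7 + 4; 7 = 1·4 + 3; 4 = 1·3 + 1; 3 = 3·1 + 0 → 1
1 divides 330, so a solution exists.

Yes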